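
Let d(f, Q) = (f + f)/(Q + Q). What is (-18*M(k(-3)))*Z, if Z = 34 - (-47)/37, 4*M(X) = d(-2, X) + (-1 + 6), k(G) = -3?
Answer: -66555/74 ≈ -899.39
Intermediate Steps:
d(f, Q) = f/Q (d(f, Q) = (2*f)/((2*Q)) = (2*f)*(1/(2*Q)) = f/Q)
M(X) = 5/4 - 1/(2*X) (M(X) = (-2/X + (-1 + 6))/4 = (-2/X + 5)/4 = (5 - 2/X)/4 = 5/4 - 1/(2*X))
Z = 1305/37 (Z = 34 - (-47)/37 = 34 - 1*(-47/37) = 34 + 47/37 = 1305/37 ≈ 35.270)
(-18*M(k(-3)))*Z = -9*(-2 + 5*(-3))/(2*(-3))*(1305/37) = -9*(-1)*(-2 - 15)/(2*3)*(1305/37) = -9*(-1)*(-17)/(2*3)*(1305/37) = -18*17/12*(1305/37) = -51/2*1305/37 = -66555/74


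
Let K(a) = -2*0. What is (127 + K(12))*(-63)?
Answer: -8001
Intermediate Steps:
K(a) = 0
(127 + K(12))*(-63) = (127 + 0)*(-63) = 127*(-63) = -8001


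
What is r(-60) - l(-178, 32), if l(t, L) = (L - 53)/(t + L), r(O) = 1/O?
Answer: -703/4380 ≈ -0.16050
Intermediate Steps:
l(t, L) = (-53 + L)/(L + t)
r(-60) - l(-178, 32) = 1/(-60) - (-53 + 32)/(32 - 178) = -1/60 - (-21)/(-146) = -1/60 - (-1)*(-21)/146 = -1/60 - 1*21/146 = -1/60 - 21/146 = -703/4380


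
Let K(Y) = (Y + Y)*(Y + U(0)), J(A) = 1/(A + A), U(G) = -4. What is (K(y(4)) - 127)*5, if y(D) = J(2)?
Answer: -5155/8 ≈ -644.38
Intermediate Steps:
J(A) = 1/(2*A)
y(D) = 1/4 (y(D) = (1/2)/2 = (1/2)*(1/2) = 1/4)
K(Y) = 2*Y*(-4 + Y) (K(Y) = (Y + Y)*(Y - 4) = (2*Y)*(-4 + Y) = 2*Y*(-4 + Y))
(K(y(4)) - 127)*5 = (2*(1/4)*(-4 + 1/4) - 127)*5 = (2*(1/4)*(-15/4) - 127)*5 = (-15/8 - 127)*5 = -1031/8*5 = -5155/8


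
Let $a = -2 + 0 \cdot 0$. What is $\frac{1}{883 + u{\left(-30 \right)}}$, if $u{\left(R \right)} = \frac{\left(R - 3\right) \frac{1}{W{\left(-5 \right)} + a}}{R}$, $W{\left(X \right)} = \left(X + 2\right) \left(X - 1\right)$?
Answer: $\frac{160}{141291} \approx 0.0011324$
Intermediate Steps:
$W{\left(X \right)} = \left(-1 + X\right) \left(2 + X\right)$ ($W{\left(X \right)} = \left(2 + X\right) \left(-1 + X\right) = \left(-1 + X\right) \left(2 + X\right)$)
$a = -2$ ($a = -2 + 0 = -2$)
$u{\left(R \right)} = \frac{- \frac{3}{16} + \frac{R}{16}}{R}$ ($u{\left(R \right)} = \frac{\left(R - 3\right) \frac{1}{\left(-2 - 5 + \left(-5\right)^{2}\right) - 2}}{R} = \frac{\left(-3 + R\right) \frac{1}{\left(-2 - 5 + 25\right) - 2}}{R} = \frac{\left(-3 + R\right) \frac{1}{18 - 2}}{R} = \frac{\left(-3 + R\right) \frac{1}{16}}{R} = \frac{- \frac{3}{16} + \frac{R}{16}}{R}$)
$\frac{1}{883 + u{\left(-30 \right)}} = \frac{1}{883 + \frac{-3 - 30}{16 \left(-30\right)}} = \frac{1}{883 + \frac{1}{16} \left(- \frac{1}{30}\right) \left(-33\right)} = \frac{1}{883 + \frac{11}{160}} = \frac{1}{\frac{141291}{160}} = \frac{160}{141291}$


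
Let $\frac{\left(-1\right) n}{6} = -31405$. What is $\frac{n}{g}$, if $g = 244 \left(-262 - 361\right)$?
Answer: $- \frac{94215}{76006} \approx -1.2396$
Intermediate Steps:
$g = -152012$ ($g = 244 \left(-623\right) = -152012$)
$n = 188430$ ($n = \left(-6\right) \left(-31405\right) = 188430$)
$\frac{n}{g} = \frac{188430}{-152012} = 188430 \left(- \frac{1}{152012}\right) = - \frac{94215}{76006}$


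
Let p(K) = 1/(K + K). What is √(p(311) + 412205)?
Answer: √159475519842/622 ≈ 642.03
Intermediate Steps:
p(K) = 1/(2*K)
√(p(311) + 412205) = √((½)/311 + 412205) = √((½)*(1/311) + 412205) = √(1/622 + 412205) = √(256391511/622) = √159475519842/622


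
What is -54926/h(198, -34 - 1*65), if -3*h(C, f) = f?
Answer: -54926/33 ≈ -1664.4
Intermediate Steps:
h(C, f) = -f/3
-54926/h(198, -34 - 1*65) = -54926*(-3/(-34 - 1*65)) = -54926*(-3/(-34 - 65)) = -54926/((-1/3*(-99))) = -54926/33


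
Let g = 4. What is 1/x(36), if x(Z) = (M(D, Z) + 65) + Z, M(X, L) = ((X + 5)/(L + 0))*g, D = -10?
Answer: 9/904 ≈ 0.0099557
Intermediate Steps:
M(X, L) = 4*(5 + X)/L (M(X, L) = ((X + 5)/(L + 0))*4 = ((5 + X)/L)*4 = 4*(5 + X)/L)
x(Z) = 65 + Z - 20/Z (x(Z) = (4*(5 - 10)/Z + 65) + Z = (4*(-5)/Z + 65) + Z = (-20/Z + 65) + Z = (65 - 20/Z) + Z = 65 + Z - 20/Z)
1/x(36) = 1/(65 + 36 - 20/36) = 1/(65 + 36 - 20*1/36) = 1/(65 + 36 - 5/9) = 1/(904/9) = 9/904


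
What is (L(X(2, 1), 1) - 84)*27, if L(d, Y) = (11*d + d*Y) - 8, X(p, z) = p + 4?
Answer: -540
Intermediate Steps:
X(p, z) = 4 + p
L(d, Y) = -8 + 11*d + Y*d (L(d, Y) = (11*d + Y*d) - 8 = -8 + 11*d + Y*d)
(L(X(2, 1), 1) - 84)*27 = ((-8 + 11*(4 + 2) + 1*(4 + 2)) - 84)*27 = ((-8 + 11*6 + 1*6) - 84)*27 = ((-8 + 66 + 6) - 84)*27 = (64 - 84)*27 = -20*27 = -540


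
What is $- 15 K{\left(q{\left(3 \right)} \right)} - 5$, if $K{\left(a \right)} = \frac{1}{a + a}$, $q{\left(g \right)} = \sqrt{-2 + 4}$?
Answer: $-5 - \frac{15 \sqrt{2}}{4} \approx -10.303$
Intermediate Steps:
$q{\left(g \right)} = \sqrt{2}$
$K{\left(a \right)} = \frac{1}{2 a}$
$- 15 K{\left(q{\left(3 \right)} \right)} - 5 = - 15 \frac{1}{2 \sqrt{2}} - 5 = - 15 \frac{\frac{1}{2} \sqrt{2}}{2} - 5 = - 15 \frac{\sqrt{2}}{4} - 5 = - \frac{15 \sqrt{2}}{4} - 5 = -5 - \frac{15 \sqrt{2}}{4}$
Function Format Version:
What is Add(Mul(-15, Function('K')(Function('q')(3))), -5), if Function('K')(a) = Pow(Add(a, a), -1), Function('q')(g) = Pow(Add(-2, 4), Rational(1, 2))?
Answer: Add(-5, Mul(Rational(-15, 4), Pow(2, Rational(1, 2)))) ≈ -10.303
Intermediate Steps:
Function('q')(g) = Pow(2, Rational(1, 2))
Function('K')(a) = Mul(Rational(1, 2), Pow(a, -1)) (Function('K')(a) = Pow(Mul(2, a), -1) = Mul(Rational(1, 2), Pow(a, -1)))
Add(Mul(-15, Function('K')(Function('q')(3))), -5) = Add(Mul(-15, Mul(Rational(1, 2), Pow(Pow(2, Rational(1, 2)), -1))), -5) = Add(Mul(-15, Mul(Rational(1, 2), Mul(Rational(1, 2), Pow(2, Rational(1, 2))))), -5) = Add(Mul(-15, Mul(Rational(1, 4), Pow(2, Rational(1, 2)))), -5) = Add(Mul(Rational(-15, 4), Pow(2, Rational(1, 2))), -5) = Add(-5, Mul(Rational(-15, 4), Pow(2, Rational(1, 2))))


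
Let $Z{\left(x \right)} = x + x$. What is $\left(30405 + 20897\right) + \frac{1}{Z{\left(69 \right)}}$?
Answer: $\frac{7079677}{138} \approx 51302.0$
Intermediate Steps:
$Z{\left(x \right)} = 2 x$
$\left(30405 + 20897\right) + \frac{1}{Z{\left(69 \right)}} = \left(30405 + 20897\right) + \frac{1}{2 \cdot 69} = 51302 + \frac{1}{138} = \frac{7079677}{138}$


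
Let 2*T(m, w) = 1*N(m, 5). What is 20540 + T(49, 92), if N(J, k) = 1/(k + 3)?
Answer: 328641/16 ≈ 20540.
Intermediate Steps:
N(J, k) = 1/(3 + k)
T(m, w) = 1/16 (T(m, w) = (1/(3 + 5))/2 = (1/8)/2 = (1*(1/8))/2 = (1/2)*(1/8) = 1/16)
20540 + T(49, 92) = 20540 + 1/16 = 328641/16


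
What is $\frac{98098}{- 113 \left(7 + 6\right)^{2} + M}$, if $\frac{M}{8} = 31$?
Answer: $- \frac{98098}{18849} \approx -5.2044$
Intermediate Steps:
$M = 248$ ($M = 8 \cdot 31 = 248$)
$\frac{98098}{- 113 \left(7 + 6\right)^{2} + M} = \frac{98098}{- 113 \left(7 + 6\right)^{2} + 248} = \frac{98098}{- 113 \cdot 13^{2} + 248} = \frac{98098}{\left(-113\right) 169 + 248} = \frac{98098}{-19097 + 248} = \frac{98098}{-18849} = 98098 \left(- \frac{1}{18849}\right) = - \frac{98098}{18849}$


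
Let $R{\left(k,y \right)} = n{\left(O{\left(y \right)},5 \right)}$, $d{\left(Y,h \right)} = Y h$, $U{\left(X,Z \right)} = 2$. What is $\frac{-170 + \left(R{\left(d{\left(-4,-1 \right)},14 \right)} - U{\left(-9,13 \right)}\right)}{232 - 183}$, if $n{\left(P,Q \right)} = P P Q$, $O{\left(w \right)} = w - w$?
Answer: $- \frac{172}{49} \approx -3.5102$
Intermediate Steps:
$O{\left(w \right)} = 0$
$n{\left(P,Q \right)} = Q P^{2}$ ($n{\left(P,Q \right)} = P^{2} Q = Q P^{2}$)
$R{\left(k,y \right)} = 0$ ($R{\left(k,y \right)} = 5 \cdot 0^{2} = 5 \cdot 0 = 0$)
$\frac{-170 + \left(R{\left(d{\left(-4,-1 \right)},14 \right)} - U{\left(-9,13 \right)}\right)}{232 - 183} = \frac{-170 + \left(0 - 2\right)}{232 - 183} = \frac{-170 + \left(0 - 2\right)}{49} = \left(-170 - 2\right) \frac{1}{49} = \left(-172\right) \frac{1}{49} = - \frac{172}{49}$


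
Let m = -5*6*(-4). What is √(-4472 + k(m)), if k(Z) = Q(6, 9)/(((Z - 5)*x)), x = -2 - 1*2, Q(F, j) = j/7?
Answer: I*√11591878445/1610 ≈ 66.873*I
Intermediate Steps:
m = 120 (m = -30*(-4) = 120)
Q(F, j) = j/7 (Q(F, j) = j*(⅐) = j/7)
x = -4 (x = -2 - 2 = -4)
k(Z) = 9/(7*(20 - 4*Z)) (k(Z) = ((⅐)*9)/(((Z - 5)*(-4))) = 9/(7*(((-5 + Z)*(-4)))) = 9/(7*(20 - 4*Z)))
√(-4472 + k(m)) = √(-4472 - 9/(-140 + 28*120)) = √(-4472 - 9/(-140 + 3360)) = √(-4472 - 9/3220) = √(-14399849/3220) = I*√11591878445/1610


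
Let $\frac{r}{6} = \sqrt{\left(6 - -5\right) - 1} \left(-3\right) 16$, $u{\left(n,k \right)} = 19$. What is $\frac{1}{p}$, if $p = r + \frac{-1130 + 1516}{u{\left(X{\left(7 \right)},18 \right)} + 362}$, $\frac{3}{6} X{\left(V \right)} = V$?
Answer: $- \frac{73533}{60201095422} - \frac{10451592 \sqrt{10}}{30100547711} \approx -0.0010992$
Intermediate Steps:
$X{\left(V \right)} = 2 V$
$r = - 288 \sqrt{10}$ ($r = 6 \sqrt{\left(6 - -5\right) - 1} \left(-3\right) 16 = 6 \sqrt{\left(6 + 5\right) - 1} \left(-3\right) 16 = 6 \sqrt{11 - 1} \left(-3\right) 16 = 6 \sqrt{10} \left(-3\right) 16 = 6 - 3 \sqrt{10} \cdot 16 = 6 \left(- 48 \sqrt{10}\right) = - 288 \sqrt{10} \approx -910.74$)
$p = \frac{386}{381} - 288 \sqrt{10}$ ($p = - 288 \sqrt{10} + \frac{-1130 + 1516}{19 + 362} = - 288 \sqrt{10} + \frac{386}{381} = \frac{386}{381} - 288 \sqrt{10} \approx -909.72$)
$\frac{1}{p} = \frac{1}{\frac{386}{381} - 288 \sqrt{10}}$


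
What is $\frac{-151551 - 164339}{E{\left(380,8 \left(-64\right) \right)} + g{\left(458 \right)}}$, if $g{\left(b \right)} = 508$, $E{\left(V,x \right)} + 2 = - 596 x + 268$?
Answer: $- \frac{157945}{152963} \approx -1.0326$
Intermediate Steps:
$E{\left(V,x \right)} = 266 - 596 x$ ($E{\left(V,x \right)} = -2 - \left(-268 + 596 x\right) = 266 - 596 x$)
$\frac{-151551 - 164339}{E{\left(380,8 \left(-64\right) \right)} + g{\left(458 \right)}} = \frac{-151551 - 164339}{\left(266 - 596 \cdot 8 \left(-64\right)\right) + 508} = - \frac{315890}{\left(266 - -305152\right) + 508} = - \frac{315890}{\left(266 + 305152\right) + 508} = - \frac{315890}{305418 + 508} = - \frac{315890}{305926} = \left(-315890\right) \frac{1}{305926} = - \frac{157945}{152963}$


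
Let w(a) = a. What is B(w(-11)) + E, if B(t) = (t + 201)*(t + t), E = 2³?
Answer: -4172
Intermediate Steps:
E = 8
B(t) = 2*t*(201 + t) (B(t) = (201 + t)*(2*t) = 2*t*(201 + t))
B(w(-11)) + E = 2*(-11)*(201 - 11) + 8 = 2*(-11)*190 + 8 = -4180 + 8 = -4172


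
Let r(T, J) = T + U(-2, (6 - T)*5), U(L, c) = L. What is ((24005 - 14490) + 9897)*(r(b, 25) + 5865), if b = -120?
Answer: 111483116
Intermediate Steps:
r(T, J) = -2 + T (r(T, J) = T - 2 = -2 + T)
((24005 - 14490) + 9897)*(r(b, 25) + 5865) = ((24005 - 14490) + 9897)*((-2 - 120) + 5865) = (9515 + 9897)*(-122 + 5865) = 19412*5743 = 111483116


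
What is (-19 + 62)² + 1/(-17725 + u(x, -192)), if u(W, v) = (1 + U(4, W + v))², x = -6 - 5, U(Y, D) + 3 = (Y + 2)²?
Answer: 30636080/16569 ≈ 1849.0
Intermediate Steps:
U(Y, D) = -3 + (2 + Y)² (U(Y, D) = -3 + (Y + 2)² = -3 + (2 + Y)²)
x = -11
u(W, v) = 1156 (u(W, v) = (1 + (-3 + (2 + 4)²))² = (1 + (-3 + 6²))² = (1 + (-3 + 36))² = (1 + 33)² = 34² = 1156)
(-19 + 62)² + 1/(-17725 + u(x, -192)) = (-19 + 62)² + 1/(-17725 + 1156) = 43² + 1/(-16569) = 1849 - 1/16569 = 30636080/16569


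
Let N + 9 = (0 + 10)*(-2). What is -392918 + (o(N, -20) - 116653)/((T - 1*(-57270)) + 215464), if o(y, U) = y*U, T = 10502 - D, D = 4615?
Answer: -109475322151/278621 ≈ -3.9292e+5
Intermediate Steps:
T = 5887 (T = 10502 - 1*4615 = 10502 - 4615 = 5887)
N = -29 (N = -9 + (0 + 10)*(-2) = -9 + 10*(-2) = -9 - 20 = -29)
o(y, U) = U*y
-392918 + (o(N, -20) - 116653)/((T - 1*(-57270)) + 215464) = -392918 + (-20*(-29) - 116653)/((5887 - 1*(-57270)) + 215464) = -392918 + (580 - 116653)/((5887 + 57270) + 215464) = -392918 - 116073/(63157 + 215464) = -392918 - 116073/278621 = -109475322151/278621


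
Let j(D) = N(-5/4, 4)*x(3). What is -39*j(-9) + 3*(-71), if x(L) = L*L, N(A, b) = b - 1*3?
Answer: -564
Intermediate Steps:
N(A, b) = -3 + b (N(A, b) = b - 3 = -3 + b)
x(L) = L²
j(D) = 9 (j(D) = (-3 + 4)*3² = 1*9 = 9)
-39*j(-9) + 3*(-71) = -39*9 + 3*(-71) = -351 - 213 = -564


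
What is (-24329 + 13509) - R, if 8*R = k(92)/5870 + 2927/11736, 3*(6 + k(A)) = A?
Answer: -2981581785089/275561280 ≈ -10820.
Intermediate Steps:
k(A) = -6 + A/3
R = 8735489/275561280 (R = ((-6 + (⅓)*92)/5870 + 2927/11736)/8 = ((-6 + 92/3)*(1/5870) + 2927*(1/11736))/8 = ((74/3)*(1/5870) + 2927/11736)/8 = (37/8805 + 2927/11736)/8 = (⅛)*(8735489/34445160) = 8735489/275561280 ≈ 0.031701)
(-24329 + 13509) - R = (-24329 + 13509) - 1*8735489/275561280 = -10820 - 8735489/275561280 = -2981581785089/275561280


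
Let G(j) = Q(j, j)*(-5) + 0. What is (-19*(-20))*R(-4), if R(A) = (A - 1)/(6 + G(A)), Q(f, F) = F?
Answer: -950/13 ≈ -73.077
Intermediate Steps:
G(j) = -5*j (G(j) = j*(-5) + 0 = -5*j + 0 = -5*j)
R(A) = (-1 + A)/(6 - 5*A) (R(A) = (A - 1)/(6 - 5*A) = (-1 + A)/(6 - 5*A))
(-19*(-20))*R(-4) = (-19*(-20))*((1 - 1*(-4))/(-6 + 5*(-4))) = 380*((1 + 4)/(-6 - 20)) = 380*(5/(-26)) = 380*(-1/26*5) = 380*(-5/26) = -950/13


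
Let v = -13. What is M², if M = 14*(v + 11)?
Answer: 784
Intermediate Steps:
M = -28 (M = 14*(-13 + 11) = 14*(-2) = -28)
M² = (-28)² = 784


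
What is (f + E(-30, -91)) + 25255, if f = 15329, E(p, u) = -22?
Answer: 40562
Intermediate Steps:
(f + E(-30, -91)) + 25255 = (15329 - 22) + 25255 = 15307 + 25255 = 40562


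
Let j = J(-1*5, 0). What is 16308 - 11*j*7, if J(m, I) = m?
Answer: 16693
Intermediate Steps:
j = -5 (j = -1*5 = -5)
16308 - 11*j*7 = 16308 - 11*(-5)*7 = 16308 - (-55)*7 = 16308 - 1*(-385) = 16308 + 385 = 16693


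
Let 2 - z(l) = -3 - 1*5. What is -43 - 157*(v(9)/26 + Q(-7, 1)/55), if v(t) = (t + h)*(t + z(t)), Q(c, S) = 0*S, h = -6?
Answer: -10067/26 ≈ -387.19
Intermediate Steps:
z(l) = 10 (z(l) = 2 - (-3 - 1*5) = 2 - (-3 - 5) = 2 - 1*(-8) = 2 + 8 = 10)
Q(c, S) = 0
v(t) = (-6 + t)*(10 + t) (v(t) = (t - 6)*(t + 10) = (-6 + t)*(10 + t))
-43 - 157*(v(9)/26 + Q(-7, 1)/55) = -43 - 157*((-60 + 9² + 4*9)/26 + 0/55) = -43 - 157*((-60 + 81 + 36)*(1/26) + 0*(1/55)) = -43 - 157*(57*(1/26) + 0) = -43 - 157*(57/26 + 0) = -43 - 157*57/26 = -43 - 8949/26 = -10067/26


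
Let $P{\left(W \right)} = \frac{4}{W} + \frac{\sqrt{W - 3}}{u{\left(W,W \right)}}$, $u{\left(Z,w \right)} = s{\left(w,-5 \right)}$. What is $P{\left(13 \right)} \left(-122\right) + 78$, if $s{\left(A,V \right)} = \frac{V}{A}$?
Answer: $\frac{526}{13} + \frac{1586 \sqrt{10}}{5} \approx 1043.5$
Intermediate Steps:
$u{\left(Z,w \right)} = - \frac{5}{w}$
$P{\left(W \right)} = \frac{4}{W} - \frac{W \sqrt{-3 + W}}{5}$ ($P{\left(W \right)} = \frac{4}{W} + \frac{\sqrt{W - 3}}{\left(-5\right) \frac{1}{W}} = \frac{4}{W} + \sqrt{-3 + W} \left(- \frac{W}{5}\right) = \frac{4}{W} - \frac{W \sqrt{-3 + W}}{5}$)
$P{\left(13 \right)} \left(-122\right) + 78 = \left(\frac{4}{13} - \frac{13 \sqrt{-3 + 13}}{5}\right) \left(-122\right) + 78 = \left(4 \cdot \frac{1}{13} - \frac{13 \sqrt{10}}{5}\right) \left(-122\right) + 78 = \left(\frac{4}{13} - \frac{13 \sqrt{10}}{5}\right) \left(-122\right) + 78 = \left(- \frac{488}{13} + \frac{1586 \sqrt{10}}{5}\right) + 78 = \frac{526}{13} + \frac{1586 \sqrt{10}}{5}$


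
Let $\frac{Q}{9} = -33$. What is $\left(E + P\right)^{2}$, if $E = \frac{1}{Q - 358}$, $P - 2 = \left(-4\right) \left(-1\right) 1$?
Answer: $\frac{15437041}{429025} \approx 35.982$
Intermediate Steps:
$Q = -297$ ($Q = 9 \left(-33\right) = -297$)
$P = 6$ ($P = 2 + \left(-4\right) \left(-1\right) 1 = 2 + 4 \cdot 1 = 2 + 4 = 6$)
$E = - \frac{1}{655}$ ($E = \frac{1}{-297 - 358} = \frac{1}{-655} = - \frac{1}{655} \approx -0.0015267$)
$\left(E + P\right)^{2} = \left(- \frac{1}{655} + 6\right)^{2} = \left(\frac{3929}{655}\right)^{2} = \frac{15437041}{429025}$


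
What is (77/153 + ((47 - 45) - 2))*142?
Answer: 10934/153 ≈ 71.464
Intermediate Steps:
(77/153 + ((47 - 45) - 2))*142 = (77*(1/153) + (2 - 2))*142 = (77/153 + 0)*142 = (77/153)*142 = 10934/153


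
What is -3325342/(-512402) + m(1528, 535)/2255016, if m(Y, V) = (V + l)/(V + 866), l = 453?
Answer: 1313209798416181/202352508314154 ≈ 6.4897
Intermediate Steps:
m(Y, V) = (453 + V)/(866 + V) (m(Y, V) = (V + 453)/(V + 866) = (453 + V)/(866 + V))
-3325342/(-512402) + m(1528, 535)/2255016 = -3325342/(-512402) + ((453 + 535)/(866 + 535))/2255016 = -3325342*(-1/512402) + (988/1401)*(1/2255016) = 1662671/256201 + ((1/1401)*988)*(1/2255016) = 1662671/256201 + (988/1401)*(1/2255016) = 1662671/256201 + 247/789819354 = 1313209798416181/202352508314154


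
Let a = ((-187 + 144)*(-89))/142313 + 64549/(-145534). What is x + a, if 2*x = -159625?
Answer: -826517828393297/10355690071 ≈ -79813.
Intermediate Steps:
x = -159625/2 (x = (½)*(-159625) = -159625/2 ≈ -79813.)
a = -8629203219/20711380142 (a = -43*(-89)*(1/142313) + 64549*(-1/145534) = 3827*(1/142313) - 64549/145534 = 3827/142313 - 64549/145534 = -8629203219/20711380142 ≈ -0.41664)
x + a = -159625/2 - 8629203219/20711380142 = -826517828393297/10355690071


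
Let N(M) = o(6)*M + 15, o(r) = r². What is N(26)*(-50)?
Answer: -47550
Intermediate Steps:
N(M) = 15 + 36*M (N(M) = 6²*M + 15 = 36*M + 15 = 15 + 36*M)
N(26)*(-50) = (15 + 36*26)*(-50) = (15 + 936)*(-50) = 951*(-50) = -47550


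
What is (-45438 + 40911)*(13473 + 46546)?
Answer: -271706013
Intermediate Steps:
(-45438 + 40911)*(13473 + 46546) = -4527*60019 = -271706013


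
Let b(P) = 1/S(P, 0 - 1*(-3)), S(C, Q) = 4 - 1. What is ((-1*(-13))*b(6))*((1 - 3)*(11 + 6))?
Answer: -442/3 ≈ -147.33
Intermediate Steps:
S(C, Q) = 3
b(P) = 1/3
((-1*(-13))*b(6))*((1 - 3)*(11 + 6)) = (-1*(-13)*(1/3))*((1 - 3)*(11 + 6)) = (13*(1/3))*(-2*17) = (13/3)*(-34) = -442/3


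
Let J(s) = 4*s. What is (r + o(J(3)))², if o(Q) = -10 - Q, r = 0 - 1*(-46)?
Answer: 576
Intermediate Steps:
r = 46 (r = 0 + 46 = 46)
(r + o(J(3)))² = (46 + (-10 - 4*3))² = (46 + (-10 - 1*12))² = (46 + (-10 - 12))² = (46 - 22)² = 24² = 576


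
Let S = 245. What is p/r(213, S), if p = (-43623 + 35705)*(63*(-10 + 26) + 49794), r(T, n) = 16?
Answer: -100562559/4 ≈ -2.5141e+7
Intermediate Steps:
p = -402250236 (p = -7918*(63*16 + 49794) = -7918*(1008 + 49794) = -7918*50802 = -402250236)
p/r(213, S) = -402250236/16 = -402250236*1/16 = -100562559/4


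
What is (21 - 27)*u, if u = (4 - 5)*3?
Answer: 18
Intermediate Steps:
u = -3 (u = -1*3 = -3)
(21 - 27)*u = (21 - 27)*(-3) = -6*(-3) = 18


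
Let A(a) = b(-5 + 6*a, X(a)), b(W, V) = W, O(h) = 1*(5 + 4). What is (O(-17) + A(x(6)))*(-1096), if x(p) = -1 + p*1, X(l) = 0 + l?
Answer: -37264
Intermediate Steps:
O(h) = 9 (O(h) = 1*9 = 9)
X(l) = l
x(p) = -1 + p
A(a) = -5 + 6*a
(O(-17) + A(x(6)))*(-1096) = (9 + (-5 + 6*(-1 + 6)))*(-1096) = (9 + (-5 + 6*5))*(-1096) = (9 + (-5 + 30))*(-1096) = (9 + 25)*(-1096) = 34*(-1096) = -37264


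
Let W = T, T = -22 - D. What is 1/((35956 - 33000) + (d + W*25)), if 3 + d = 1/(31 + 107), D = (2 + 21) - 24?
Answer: 138/335065 ≈ 0.00041186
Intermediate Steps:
D = -1 (D = 23 - 24 = -1)
T = -21 (T = -22 - 1*(-1) = -22 + 1 = -21)
W = -21
d = -413/138 (d = -3 + 1/(31 + 107) = -3 + 1/138 = -413/138 ≈ -2.9928)
1/((35956 - 33000) + (d + W*25)) = 1/((35956 - 33000) + (-413/138 - 21*25)) = 1/(2956 + (-413/138 - 525)) = 1/(2956 - 72863/138) = 1/(335065/138) = 138/335065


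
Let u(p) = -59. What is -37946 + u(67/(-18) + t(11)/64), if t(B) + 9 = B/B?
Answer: -38005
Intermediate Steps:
t(B) = -8 (t(B) = -9 + B/B = -9 + 1 = -8)
-37946 + u(67/(-18) + t(11)/64) = -37946 - 59 = -38005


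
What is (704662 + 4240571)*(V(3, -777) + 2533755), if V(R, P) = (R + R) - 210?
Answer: 12529000012383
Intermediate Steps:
V(R, P) = -210 + 2*R (V(R, P) = 2*R - 210 = -210 + 2*R)
(704662 + 4240571)*(V(3, -777) + 2533755) = (704662 + 4240571)*((-210 + 2*3) + 2533755) = 4945233*((-210 + 6) + 2533755) = 4945233*(-204 + 2533755) = 4945233*2533551 = 12529000012383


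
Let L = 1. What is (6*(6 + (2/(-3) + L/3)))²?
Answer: 1156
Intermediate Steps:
(6*(6 + (2/(-3) + L/3)))² = (6*(6 + (2/(-3) + 1/3)))² = (6*(6 + (2*(-⅓) + 1*(⅓))))² = (6*(6 + (-⅔ + ⅓)))² = (6*(6 - ⅓))² = (6*(17/3))² = 34² = 1156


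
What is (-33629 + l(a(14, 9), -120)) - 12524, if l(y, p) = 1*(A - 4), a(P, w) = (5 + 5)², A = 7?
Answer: -46150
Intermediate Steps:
a(P, w) = 100 (a(P, w) = 10² = 100)
l(y, p) = 3 (l(y, p) = 1*(7 - 4) = 1*3 = 3)
(-33629 + l(a(14, 9), -120)) - 12524 = (-33629 + 3) - 12524 = -33626 - 12524 = -46150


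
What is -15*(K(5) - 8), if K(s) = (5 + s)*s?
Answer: -630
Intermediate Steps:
K(s) = s*(5 + s)
-15*(K(5) - 8) = -15*(5*(5 + 5) - 8) = -15*(5*10 - 8) = -15*(50 - 8) = -15*42 = -630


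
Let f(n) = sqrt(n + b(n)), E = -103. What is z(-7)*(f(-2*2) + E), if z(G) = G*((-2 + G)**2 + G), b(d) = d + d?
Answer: 53354 - 1036*I*sqrt(3) ≈ 53354.0 - 1794.4*I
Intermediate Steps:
b(d) = 2*d
f(n) = sqrt(3)*sqrt(n) (f(n) = sqrt(n + 2*n) = sqrt(3*n) = sqrt(3)*sqrt(n))
z(G) = G*(G + (-2 + G)**2)
z(-7)*(f(-2*2) + E) = (-7*(-7 + (-2 - 7)**2))*(sqrt(3)*sqrt(-2*2) - 103) = (-7*(-7 + (-9)**2))*(sqrt(3)*sqrt(-4) - 103) = (-7*(-7 + 81))*(sqrt(3)*(2*I) - 103) = (-7*74)*(2*I*sqrt(3) - 103) = -518*(-103 + 2*I*sqrt(3)) = 53354 - 1036*I*sqrt(3)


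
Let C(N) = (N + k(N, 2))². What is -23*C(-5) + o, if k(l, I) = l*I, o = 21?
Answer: -5154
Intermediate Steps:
k(l, I) = I*l
C(N) = 9*N² (C(N) = (N + 2*N)² = (3*N)² = 9*N²)
-23*C(-5) + o = -207*(-5)² + 21 = -207*25 + 21 = -23*225 + 21 = -5175 + 21 = -5154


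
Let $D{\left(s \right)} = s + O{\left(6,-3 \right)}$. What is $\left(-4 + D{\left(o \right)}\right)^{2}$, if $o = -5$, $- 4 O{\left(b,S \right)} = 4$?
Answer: $100$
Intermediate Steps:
$O{\left(b,S \right)} = -1$ ($O{\left(b,S \right)} = \left(- \frac{1}{4}\right) 4 = -1$)
$D{\left(s \right)} = -1 + s$ ($D{\left(s \right)} = s - 1 = -1 + s$)
$\left(-4 + D{\left(o \right)}\right)^{2} = \left(-4 - 6\right)^{2} = \left(-10\right)^{2} = 100$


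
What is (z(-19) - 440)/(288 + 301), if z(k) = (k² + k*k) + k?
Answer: 263/589 ≈ 0.44652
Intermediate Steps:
z(k) = k + 2*k² (z(k) = (k² + k²) + k = 2*k² + k = k + 2*k²)
(z(-19) - 440)/(288 + 301) = (-19*(1 + 2*(-19)) - 440)/(288 + 301) = (-19*(1 - 38) - 440)/589 = (-19*(-37) - 440)*(1/589) = (703 - 440)*(1/589) = 263*(1/589) = 263/589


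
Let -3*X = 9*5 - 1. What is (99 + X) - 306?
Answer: -665/3 ≈ -221.67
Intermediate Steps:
X = -44/3 (X = -(9*5 - 1)/3 = -(45 - 1)/3 = -⅓*44 = -44/3 ≈ -14.667)
(99 + X) - 306 = (99 - 44/3) - 306 = 253/3 - 306 = -665/3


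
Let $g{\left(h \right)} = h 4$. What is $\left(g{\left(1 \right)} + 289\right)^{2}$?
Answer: $85849$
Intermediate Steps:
$g{\left(h \right)} = 4 h$
$\left(g{\left(1 \right)} + 289\right)^{2} = \left(4 \cdot 1 + 289\right)^{2} = \left(4 + 289\right)^{2} = 293^{2} = 85849$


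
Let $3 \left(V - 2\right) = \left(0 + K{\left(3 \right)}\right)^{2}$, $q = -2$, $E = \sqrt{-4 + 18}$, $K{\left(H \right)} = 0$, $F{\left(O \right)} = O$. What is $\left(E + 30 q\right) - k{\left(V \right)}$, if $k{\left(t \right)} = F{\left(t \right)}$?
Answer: $-62 + \sqrt{14} \approx -58.258$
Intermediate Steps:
$E = \sqrt{14} \approx 3.7417$
$V = 2$ ($V = 2 + \frac{\left(0 + 0\right)^{2}}{3} = 2 + \frac{0^{2}}{3} = 2 + \frac{1}{3} \cdot 0 = 2 + 0 = 2$)
$k{\left(t \right)} = t$
$\left(E + 30 q\right) - k{\left(V \right)} = \left(\sqrt{14} + 30 \left(-2\right)\right) - 2 = \left(\sqrt{14} - 60\right) - 2 = \left(-60 + \sqrt{14}\right) - 2 = -62 + \sqrt{14}$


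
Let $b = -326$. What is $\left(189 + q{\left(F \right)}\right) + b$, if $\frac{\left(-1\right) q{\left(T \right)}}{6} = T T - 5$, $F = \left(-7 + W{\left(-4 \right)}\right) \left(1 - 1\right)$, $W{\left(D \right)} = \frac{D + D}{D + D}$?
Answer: $-107$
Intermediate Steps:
$W{\left(D \right)} = 1$ ($W{\left(D \right)} = \frac{2 D}{2 D} = 2 D \frac{1}{2 D} = 1$)
$F = 0$ ($F = \left(-7 + 1\right) \left(1 - 1\right) = \left(-6\right) 0 = 0$)
$q{\left(T \right)} = 30 - 6 T^{2}$ ($q{\left(T \right)} = - 6 \left(T T - 5\right) = - 6 \left(T^{2} - 5\right) = - 6 \left(-5 + T^{2}\right) = 30 - 6 T^{2}$)
$\left(189 + q{\left(F \right)}\right) + b = \left(189 + \left(30 - 6 \cdot 0^{2}\right)\right) - 326 = \left(189 + \left(30 - 0\right)\right) - 326 = \left(189 + \left(30 + 0\right)\right) - 326 = \left(189 + 30\right) - 326 = 219 - 326 = -107$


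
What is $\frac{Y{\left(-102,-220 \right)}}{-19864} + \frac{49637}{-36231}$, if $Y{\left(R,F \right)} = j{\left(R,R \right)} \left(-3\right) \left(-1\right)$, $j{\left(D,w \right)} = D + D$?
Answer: $- \frac{18534923}{13840242} \approx -1.3392$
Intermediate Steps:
$j{\left(D,w \right)} = 2 D$
$Y{\left(R,F \right)} = 6 R$ ($Y{\left(R,F \right)} = 2 R \left(-3\right) \left(-1\right) = - 6 R \left(-1\right) = 6 R$)
$\frac{Y{\left(-102,-220 \right)}}{-19864} + \frac{49637}{-36231} = \frac{6 \left(-102\right)}{-19864} + \frac{49637}{-36231} = \left(-612\right) \left(- \frac{1}{19864}\right) + 49637 \left(- \frac{1}{36231}\right) = \frac{153}{4966} - \frac{49637}{36231} = - \frac{18534923}{13840242}$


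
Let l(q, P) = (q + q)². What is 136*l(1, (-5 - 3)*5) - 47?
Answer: 497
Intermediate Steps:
l(q, P) = 4*q² (l(q, P) = (2*q)² = 4*q²)
136*l(1, (-5 - 3)*5) - 47 = 136*(4*1²) - 47 = 136*(4*1) - 47 = 136*4 - 47 = 544 - 47 = 497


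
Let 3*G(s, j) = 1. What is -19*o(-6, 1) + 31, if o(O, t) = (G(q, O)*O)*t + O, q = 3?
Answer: 183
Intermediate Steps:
G(s, j) = ⅓ (G(s, j) = (⅓)*1 = ⅓)
o(O, t) = O + O*t/3 (o(O, t) = (O/3)*t + O = O*t/3 + O = O + O*t/3)
-19*o(-6, 1) + 31 = -19*(-6)*(3 + 1)/3 + 31 = -19*(-6)*4/3 + 31 = -19*(-8) + 31 = 152 + 31 = 183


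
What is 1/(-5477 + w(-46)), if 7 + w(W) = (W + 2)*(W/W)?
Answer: -1/5528 ≈ -0.00018090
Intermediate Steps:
w(W) = -5 + W (w(W) = -7 + (W + 2)*(W/W) = -7 + (2 + W)*1 = -7 + (2 + W) = -5 + W)
1/(-5477 + w(-46)) = 1/(-5477 + (-5 - 46)) = 1/(-5477 - 51) = 1/(-5528) = -1/5528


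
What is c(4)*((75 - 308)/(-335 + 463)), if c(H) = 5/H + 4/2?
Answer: -3029/512 ≈ -5.9160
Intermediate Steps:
c(H) = 2 + 5/H (c(H) = 5/H + 4*(½) = 5/H + 2 = 2 + 5/H)
c(4)*((75 - 308)/(-335 + 463)) = (2 + 5/4)*((75 - 308)/(-335 + 463)) = (2 + 5*(¼))*(-233/128) = (2 + 5/4)*(-233*1/128) = (13/4)*(-233/128) = -3029/512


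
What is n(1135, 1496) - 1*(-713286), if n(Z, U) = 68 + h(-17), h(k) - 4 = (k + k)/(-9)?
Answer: 6420256/9 ≈ 7.1336e+5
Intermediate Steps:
h(k) = 4 - 2*k/9 (h(k) = 4 + (k + k)/(-9) = 4 - 2*k/9)
n(Z, U) = 682/9 (n(Z, U) = 68 + (4 - 2/9*(-17)) = 68 + (4 + 34/9) = 68 + 70/9 = 682/9)
n(1135, 1496) - 1*(-713286) = 682/9 - 1*(-713286) = 682/9 + 713286 = 6420256/9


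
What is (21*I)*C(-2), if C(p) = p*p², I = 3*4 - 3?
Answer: -1512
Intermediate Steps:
I = 9 (I = 12 - 3 = 9)
C(p) = p³
(21*I)*C(-2) = (21*9)*(-2)³ = 189*(-8) = -1512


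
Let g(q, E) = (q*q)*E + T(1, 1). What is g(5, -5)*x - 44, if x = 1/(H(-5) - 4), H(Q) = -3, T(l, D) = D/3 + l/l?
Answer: -79/3 ≈ -26.333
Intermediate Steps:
T(l, D) = 1 + D/3 (T(l, D) = D*(⅓) + 1 = D/3 + 1 = 1 + D/3)
g(q, E) = 4/3 + E*q² (g(q, E) = (q*q)*E + (1 + (⅓)*1) = q²*E + (1 + ⅓) = E*q² + 4/3 = 4/3 + E*q²)
x = -⅐ (x = 1/(-3 - 4) = 1/(-7) = -⅐ ≈ -0.14286)
g(5, -5)*x - 44 = (4/3 - 5*5²)*(-⅐) - 44 = (4/3 - 5*25)*(-⅐) - 44 = (4/3 - 125)*(-⅐) - 44 = -371/3*(-⅐) - 44 = 53/3 - 44 = -79/3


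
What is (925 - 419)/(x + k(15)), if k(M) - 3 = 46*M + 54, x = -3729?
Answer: -253/1491 ≈ -0.16968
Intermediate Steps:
k(M) = 57 + 46*M (k(M) = 3 + (46*M + 54) = 3 + (54 + 46*M) = 57 + 46*M)
(925 - 419)/(x + k(15)) = (925 - 419)/(-3729 + (57 + 46*15)) = 506/(-3729 + (57 + 690)) = 506/(-3729 + 747) = 506/(-2982) = 506*(-1/2982) = -253/1491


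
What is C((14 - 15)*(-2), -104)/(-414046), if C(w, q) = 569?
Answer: -569/414046 ≈ -0.0013742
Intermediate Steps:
C((14 - 15)*(-2), -104)/(-414046) = 569/(-414046) = 569*(-1/414046) = -569/414046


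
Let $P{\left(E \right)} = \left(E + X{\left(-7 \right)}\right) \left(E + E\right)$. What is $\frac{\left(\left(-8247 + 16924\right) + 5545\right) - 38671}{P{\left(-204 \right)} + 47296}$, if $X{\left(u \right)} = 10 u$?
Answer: $- \frac{24449}{159088} \approx -0.15368$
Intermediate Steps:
$P{\left(E \right)} = 2 E \left(-70 + E\right)$ ($P{\left(E \right)} = \left(E + 10 \left(-7\right)\right) \left(E + E\right) = \left(E - 70\right) 2 E = \left(-70 + E\right) 2 E = 2 E \left(-70 + E\right)$)
$\frac{\left(\left(-8247 + 16924\right) + 5545\right) - 38671}{P{\left(-204 \right)} + 47296} = \frac{\left(\left(-8247 + 16924\right) + 5545\right) - 38671}{2 \left(-204\right) \left(-70 - 204\right) + 47296} = \frac{\left(8677 + 5545\right) - 38671}{2 \left(-204\right) \left(-274\right) + 47296} = \frac{14222 - 38671}{111792 + 47296} = - \frac{24449}{159088}$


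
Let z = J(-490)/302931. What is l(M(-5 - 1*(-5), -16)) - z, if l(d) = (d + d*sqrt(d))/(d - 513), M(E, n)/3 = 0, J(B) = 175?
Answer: -175/302931 ≈ -0.00057769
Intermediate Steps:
M(E, n) = 0 (M(E, n) = 3*0 = 0)
l(d) = (d + d**(3/2))/(-513 + d)
z = 175/302931 ≈ 0.00057769
l(M(-5 - 1*(-5), -16)) - z = (0 + 0**(3/2))/(-513 + 0) - 1*175/302931 = (0 + 0)/(-513) - 175/302931 = -1/513*0 - 175/302931 = 0 - 175/302931 = -175/302931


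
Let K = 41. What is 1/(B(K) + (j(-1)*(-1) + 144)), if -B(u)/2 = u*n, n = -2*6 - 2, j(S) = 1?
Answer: 1/1291 ≈ 0.00077459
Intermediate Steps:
n = -14 (n = -12 - 2 = -14)
B(u) = 28*u (B(u) = -2*u*(-14) = -(-28)*u = 28*u)
1/(B(K) + (j(-1)*(-1) + 144)) = 1/(28*41 + (1*(-1) + 144)) = 1/(1148 + (-1 + 144)) = 1/(1148 + 143) = 1/1291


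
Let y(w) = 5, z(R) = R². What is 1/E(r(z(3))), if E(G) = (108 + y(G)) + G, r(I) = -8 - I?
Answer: 1/96 ≈ 0.010417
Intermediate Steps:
E(G) = 113 + G (E(G) = (108 + 5) + G = 113 + G)
1/E(r(z(3))) = 1/(113 + (-8 - 1*3²)) = 1/(113 + (-8 - 1*9)) = 1/(113 + (-8 - 9)) = 1/(113 - 17) = 1/96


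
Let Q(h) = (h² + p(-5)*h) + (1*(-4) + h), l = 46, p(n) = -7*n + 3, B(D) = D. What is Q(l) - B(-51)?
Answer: 3957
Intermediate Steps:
p(n) = 3 - 7*n
Q(h) = -4 + h² + 39*h (Q(h) = (h² + (3 - 7*(-5))*h) + (1*(-4) + h) = (h² + (3 + 35)*h) + (-4 + h) = (h² + 38*h) + (-4 + h) = -4 + h² + 39*h)
Q(l) - B(-51) = (-4 + 46² + 39*46) - 1*(-51) = (-4 + 2116 + 1794) + 51 = 3906 + 51 = 3957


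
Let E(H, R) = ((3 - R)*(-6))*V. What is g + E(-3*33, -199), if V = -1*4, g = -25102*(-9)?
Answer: 230766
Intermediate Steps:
g = 225918
V = -4
E(H, R) = 72 - 24*R (E(H, R) = ((3 - R)*(-6))*(-4) = (-18 + 6*R)*(-4) = 72 - 24*R)
g + E(-3*33, -199) = 225918 + (72 - 24*(-199)) = 225918 + (72 + 4776) = 225918 + 4848 = 230766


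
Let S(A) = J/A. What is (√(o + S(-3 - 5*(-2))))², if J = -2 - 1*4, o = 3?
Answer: 15/7 ≈ 2.1429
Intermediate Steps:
J = -6 (J = -2 - 4 = -6)
S(A) = -6/A
(√(o + S(-3 - 5*(-2))))² = (√(3 - 6/(-3 - 5*(-2))))² = (√(3 - 6/(-3 + 10)))² = (√(3 - 6/7))² = (√(15/7))² = (√105/7)² = 15/7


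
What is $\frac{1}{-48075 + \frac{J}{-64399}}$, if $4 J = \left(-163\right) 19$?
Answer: $- \frac{257596}{12383924603} \approx -2.0801 \cdot 10^{-5}$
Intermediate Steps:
$J = - \frac{3097}{4}$ ($J = \frac{\left(-163\right) 19}{4} = \frac{1}{4} \left(-3097\right) = - \frac{3097}{4} \approx -774.25$)
$\frac{1}{-48075 + \frac{J}{-64399}} = \frac{1}{-48075 - \frac{3097}{4 \left(-64399\right)}} = \frac{1}{-48075 - - \frac{3097}{257596}} = \frac{1}{-48075 + \frac{3097}{257596}} = \frac{1}{- \frac{12383924603}{257596}} = - \frac{257596}{12383924603}$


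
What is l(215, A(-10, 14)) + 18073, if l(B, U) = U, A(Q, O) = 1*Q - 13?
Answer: 18050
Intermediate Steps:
A(Q, O) = -13 + Q (A(Q, O) = Q - 13 = -13 + Q)
l(215, A(-10, 14)) + 18073 = (-13 - 10) + 18073 = -23 + 18073 = 18050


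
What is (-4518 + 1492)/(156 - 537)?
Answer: 3026/381 ≈ 7.9423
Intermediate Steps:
(-4518 + 1492)/(156 - 537) = -3026/(-381) = -3026*(-1/381) = 3026/381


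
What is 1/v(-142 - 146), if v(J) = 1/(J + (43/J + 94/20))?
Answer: -408167/1440 ≈ -283.45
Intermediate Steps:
v(J) = 1/(47/10 + J + 43/J) (v(J) = 1/(J + (43/J + 94*(1/20))) = 1/(J + (43/J + 47/10)) = 1/(J + (47/10 + 43/J)) = 1/(47/10 + J + 43/J))
1/v(-142 - 146) = 1/(10*(-142 - 146)/(430 + 10*(-142 - 146)**2 + 47*(-142 - 146))) = 1/(10*(-288)/(430 + 10*(-288)**2 + 47*(-288))) = 1/(10*(-288)/(430 + 10*82944 - 13536)) = 1/(10*(-288)/(430 + 829440 - 13536)) = 1/(10*(-288)/816334) = 1/(10*(-288)*(1/816334)) = 1/(-1440/408167) = -408167/1440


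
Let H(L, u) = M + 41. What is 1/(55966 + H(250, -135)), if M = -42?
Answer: 1/55965 ≈ 1.7868e-5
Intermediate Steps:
H(L, u) = -1 (H(L, u) = -42 + 41 = -1)
1/(55966 + H(250, -135)) = 1/(55966 - 1) = 1/55965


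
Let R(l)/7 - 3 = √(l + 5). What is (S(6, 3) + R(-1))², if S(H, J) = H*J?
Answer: 2809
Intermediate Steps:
R(l) = 21 + 7*√(5 + l) (R(l) = 21 + 7*√(l + 5) = 21 + 7*√(5 + l))
(S(6, 3) + R(-1))² = (6*3 + (21 + 7*√(5 - 1)))² = (18 + (21 + 7*√4))² = (18 + (21 + 7*2))² = (18 + (21 + 14))² = (18 + 35)² = 53² = 2809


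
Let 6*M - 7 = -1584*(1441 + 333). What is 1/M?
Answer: -6/2810009 ≈ -2.1352e-6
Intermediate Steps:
M = -2810009/6 (M = 7/6 + (-1584*(1441 + 333))/6 = 7/6 + (-1584*1774)/6 = 7/6 + (⅙)*(-2810016) = 7/6 - 468336 = -2810009/6 ≈ -4.6834e+5)
1/M = 1/(-2810009/6) = -6/2810009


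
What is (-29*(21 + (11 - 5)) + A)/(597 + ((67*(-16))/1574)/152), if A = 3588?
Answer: 3813015/811534 ≈ 4.6985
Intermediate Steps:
(-29*(21 + (11 - 5)) + A)/(597 + ((67*(-16))/1574)/152) = (-29*(21 + (11 - 5)) + 3588)/(597 + ((67*(-16))/1574)/152) = (-29*(21 + 6) + 3588)/(597 - 1072*1/1574*(1/152)) = (-29*27 + 3588)/(597 - 536/787*1/152) = (-783 + 3588)/(597 - 67/14953) = 2805/(8926874/14953) = 2805*(14953/8926874) = 3813015/811534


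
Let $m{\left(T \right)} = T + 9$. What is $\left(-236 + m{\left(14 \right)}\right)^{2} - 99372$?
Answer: $-54003$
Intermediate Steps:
$m{\left(T \right)} = 9 + T$
$\left(-236 + m{\left(14 \right)}\right)^{2} - 99372 = \left(-236 + \left(9 + 14\right)\right)^{2} - 99372 = \left(-236 + 23\right)^{2} - 99372 = \left(-213\right)^{2} - 99372 = 45369 - 99372 = -54003$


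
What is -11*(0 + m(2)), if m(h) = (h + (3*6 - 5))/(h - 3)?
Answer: 165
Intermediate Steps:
m(h) = (13 + h)/(-3 + h) (m(h) = (h + (18 - 5))/(-3 + h) = (h + 13)/(-3 + h) = (13 + h)/(-3 + h))
-11*(0 + m(2)) = -11*(0 + (13 + 2)/(-3 + 2)) = -11*(0 + 15/(-1)) = -11*(0 - 1*15) = -11*(0 - 15) = -11*(-15) = 165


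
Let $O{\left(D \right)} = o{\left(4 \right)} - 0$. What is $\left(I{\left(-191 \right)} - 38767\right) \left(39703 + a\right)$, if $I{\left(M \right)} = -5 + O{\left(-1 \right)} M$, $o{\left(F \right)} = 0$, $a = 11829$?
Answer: $-1997998704$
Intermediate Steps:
$O{\left(D \right)} = 0$ ($O{\left(D \right)} = 0 - 0 = 0 + 0 = 0$)
$I{\left(M \right)} = -5$ ($I{\left(M \right)} = -5 + 0 M = -5 + 0 = -5$)
$\left(I{\left(-191 \right)} - 38767\right) \left(39703 + a\right) = \left(-5 - 38767\right) \left(39703 + 11829\right) = \left(-38772\right) 51532 = -1997998704$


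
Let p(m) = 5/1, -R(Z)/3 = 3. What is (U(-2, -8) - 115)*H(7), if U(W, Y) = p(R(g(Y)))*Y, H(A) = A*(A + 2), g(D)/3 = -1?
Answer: -9765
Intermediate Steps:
g(D) = -3 (g(D) = 3*(-1) = -3)
H(A) = A*(2 + A)
R(Z) = -9 (R(Z) = -3*3 = -9)
p(m) = 5 (p(m) = 5*1 = 5)
U(W, Y) = 5*Y
(U(-2, -8) - 115)*H(7) = (5*(-8) - 115)*(7*(2 + 7)) = (-40 - 115)*(7*9) = -155*63 = -9765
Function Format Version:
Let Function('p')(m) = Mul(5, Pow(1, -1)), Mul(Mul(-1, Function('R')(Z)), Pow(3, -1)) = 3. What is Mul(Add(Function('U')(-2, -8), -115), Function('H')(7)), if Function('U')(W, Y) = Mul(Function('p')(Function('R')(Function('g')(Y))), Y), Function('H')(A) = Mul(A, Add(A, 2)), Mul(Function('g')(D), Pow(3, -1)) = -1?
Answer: -9765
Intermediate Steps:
Function('g')(D) = -3 (Function('g')(D) = Mul(3, -1) = -3)
Function('H')(A) = Mul(A, Add(2, A))
Function('R')(Z) = -9 (Function('R')(Z) = Mul(-3, 3) = -9)
Function('p')(m) = 5 (Function('p')(m) = Mul(5, 1) = 5)
Function('U')(W, Y) = Mul(5, Y)
Mul(Add(Function('U')(-2, -8), -115), Function('H')(7)) = Mul(Add(Mul(5, -8), -115), Mul(7, Add(2, 7))) = Mul(Add(-40, -115), Mul(7, 9)) = Mul(-155, 63) = -9765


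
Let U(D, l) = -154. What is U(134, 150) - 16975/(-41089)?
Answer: -6310731/41089 ≈ -153.59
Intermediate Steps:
U(134, 150) - 16975/(-41089) = -154 - 16975/(-41089) = -154 - 16975*(-1)/41089 = -154 - 1*(-16975/41089) = -154 + 16975/41089 = -6310731/41089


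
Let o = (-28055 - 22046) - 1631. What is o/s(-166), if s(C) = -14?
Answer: 25866/7 ≈ 3695.1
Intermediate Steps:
o = -51732 (o = -50101 - 1631 = -51732)
o/s(-166) = -51732/(-14) = -51732*(-1/14) = 25866/7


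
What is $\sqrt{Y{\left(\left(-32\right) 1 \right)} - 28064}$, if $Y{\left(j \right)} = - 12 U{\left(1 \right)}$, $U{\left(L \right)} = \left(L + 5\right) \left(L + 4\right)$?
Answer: $2 i \sqrt{7106} \approx 168.59 i$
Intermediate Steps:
$U{\left(L \right)} = \left(4 + L\right) \left(5 + L\right)$ ($U{\left(L \right)} = \left(5 + L\right) \left(4 + L\right) = \left(4 + L\right) \left(5 + L\right)$)
$Y{\left(j \right)} = -360$ ($Y{\left(j \right)} = - 12 \left(20 + 1^{2} + 9 \cdot 1\right) = - 12 \left(20 + 1 + 9\right) = \left(-12\right) 30 = -360$)
$\sqrt{Y{\left(\left(-32\right) 1 \right)} - 28064} = \sqrt{-360 - 28064} = \sqrt{-28424} = 2 i \sqrt{7106}$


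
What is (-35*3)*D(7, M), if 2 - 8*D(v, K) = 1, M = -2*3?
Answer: -105/8 ≈ -13.125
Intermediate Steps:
M = -6
D(v, K) = ⅛ (D(v, K) = ¼ - ⅛*1 = ¼ - ⅛ = ⅛)
(-35*3)*D(7, M) = -35*3*(⅛) = -105*⅛ = -105/8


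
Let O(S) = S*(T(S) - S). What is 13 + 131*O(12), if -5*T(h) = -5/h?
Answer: -18720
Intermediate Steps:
T(h) = 1/h (T(h) = -(-1)/h = 1/h)
O(S) = S*(1/S - S)
13 + 131*O(12) = 13 + 131*(1 - 1*12²) = 13 + 131*(1 - 1*144) = 13 + 131*(1 - 144) = 13 + 131*(-143) = 13 - 18733 = -18720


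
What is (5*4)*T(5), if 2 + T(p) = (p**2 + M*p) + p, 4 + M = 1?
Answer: 260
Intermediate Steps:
M = -3 (M = -4 + 1 = -3)
T(p) = -2 + p**2 - 2*p (T(p) = -2 + ((p**2 - 3*p) + p) = -2 + (p**2 - 2*p) = -2 + p**2 - 2*p)
(5*4)*T(5) = (5*4)*(-2 + 5**2 - 2*5) = 20*(-2 + 25 - 10) = 20*13 = 260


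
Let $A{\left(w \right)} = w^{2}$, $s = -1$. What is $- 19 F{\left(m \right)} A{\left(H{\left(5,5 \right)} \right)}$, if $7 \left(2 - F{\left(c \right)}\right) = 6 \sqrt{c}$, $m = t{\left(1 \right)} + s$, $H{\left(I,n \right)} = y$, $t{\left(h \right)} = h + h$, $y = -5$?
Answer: $- \frac{3800}{7} \approx -542.86$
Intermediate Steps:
$t{\left(h \right)} = 2 h$
$H{\left(I,n \right)} = -5$
$m = 1$ ($m = 2 \cdot 1 - 1 = 2 - 1 = 1$)
$F{\left(c \right)} = 2 - \frac{6 \sqrt{c}}{7}$
$- 19 F{\left(m \right)} A{\left(H{\left(5,5 \right)} \right)} = - 19 \left(2 - \frac{6 \sqrt{1}}{7}\right) \left(-5\right)^{2} = - 19 \left(2 - \frac{6}{7}\right) 25 = \left(-19\right) \frac{8}{7} \cdot 25 = \left(- \frac{152}{7}\right) 25 = - \frac{3800}{7}$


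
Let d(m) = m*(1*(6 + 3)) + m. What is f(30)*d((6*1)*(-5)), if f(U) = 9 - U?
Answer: 6300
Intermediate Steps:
d(m) = 10*m (d(m) = m*(1*9) + m = m*9 + m = 9*m + m = 10*m)
f(30)*d((6*1)*(-5)) = (9 - 1*30)*(10*((6*1)*(-5))) = (9 - 30)*(10*(6*(-5))) = -210*(-30) = -21*(-300) = 6300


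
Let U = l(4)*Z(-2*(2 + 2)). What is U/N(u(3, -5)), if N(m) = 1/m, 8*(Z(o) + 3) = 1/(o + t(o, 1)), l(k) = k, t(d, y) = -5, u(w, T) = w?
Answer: -939/26 ≈ -36.115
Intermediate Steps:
Z(o) = -3 + 1/(8*(-5 + o)) (Z(o) = -3 + 1/(8*(o - 5)) = -3 + 1/(8*(-5 + o)))
U = -313/26 (U = 4*((121 - (-48)*(2 + 2))/(8*(-5 - 2*(2 + 2)))) = 4*((121 - (-48)*4)/(8*(-5 - 2*4))) = 4*((121 - 24*(-8))/(8*(-5 - 8))) = 4*((1/8)*(121 + 192)/(-13)) = 4*((1/8)*(-1/13)*313) = 4*(-313/104) = -313/26 ≈ -12.038)
U/N(u(3, -5)) = -313/(26*(1/3)) = -313/(26*1/3) = -313/26*3 = -939/26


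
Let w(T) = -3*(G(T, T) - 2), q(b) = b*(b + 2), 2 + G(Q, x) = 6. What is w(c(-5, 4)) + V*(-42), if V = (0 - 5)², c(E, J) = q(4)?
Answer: -1056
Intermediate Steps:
G(Q, x) = 4 (G(Q, x) = -2 + 6 = 4)
q(b) = b*(2 + b)
c(E, J) = 24 (c(E, J) = 4*(2 + 4) = 4*6 = 24)
w(T) = -6 (w(T) = -3*(4 - 2) = -3*2 = -6)
V = 25 (V = (-5)² = 25)
w(c(-5, 4)) + V*(-42) = -6 + 25*(-42) = -6 - 1050 = -1056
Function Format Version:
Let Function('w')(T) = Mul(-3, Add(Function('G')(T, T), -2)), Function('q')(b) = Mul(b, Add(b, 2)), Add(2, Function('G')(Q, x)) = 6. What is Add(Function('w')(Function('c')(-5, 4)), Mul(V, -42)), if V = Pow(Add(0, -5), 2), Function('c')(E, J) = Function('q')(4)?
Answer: -1056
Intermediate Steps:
Function('G')(Q, x) = 4 (Function('G')(Q, x) = Add(-2, 6) = 4)
Function('q')(b) = Mul(b, Add(2, b))
Function('c')(E, J) = 24 (Function('c')(E, J) = Mul(4, Add(2, 4)) = Mul(4, 6) = 24)
Function('w')(T) = -6 (Function('w')(T) = Mul(-3, Add(4, -2)) = Mul(-3, 2) = -6)
V = 25 (V = Pow(-5, 2) = 25)
Add(Function('w')(Function('c')(-5, 4)), Mul(V, -42)) = Add(-6, Mul(25, -42)) = Add(-6, -1050) = -1056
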